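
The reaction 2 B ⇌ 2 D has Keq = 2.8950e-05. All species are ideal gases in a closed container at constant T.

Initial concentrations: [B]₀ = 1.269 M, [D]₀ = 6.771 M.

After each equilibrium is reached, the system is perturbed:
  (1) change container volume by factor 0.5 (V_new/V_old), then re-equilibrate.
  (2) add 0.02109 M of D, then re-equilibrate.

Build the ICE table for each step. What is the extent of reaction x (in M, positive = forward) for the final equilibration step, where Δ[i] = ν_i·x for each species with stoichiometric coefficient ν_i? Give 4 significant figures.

Q₀ = 28.47 vs Keq = 2.8950e-05 ⇒ Q>K, reverse
Step 1:
                  B         D
  I           1.269     6.771
  C           6.728    -6.728
  E           7.997   0.04303
  solve Keq expr → x = -3.364; check Q = 2.8950e-05
Then change container volume by factor 0.5 (V_new/V_old).
Step 2:
                  B         D
  I           15.99   0.08606
  C               0         0
  E           15.99   0.08606
  solve Keq expr → x = 0; check Q = 2.8950e-05
Then add 0.02109 M of D.
Step 3:
                  B         D
  I           15.99    0.1071
  C         0.02098  -0.02098
  E           16.01   0.08617
  solve Keq expr → x = -0.01049; check Q = 2.8950e-05

x = -0.01049 M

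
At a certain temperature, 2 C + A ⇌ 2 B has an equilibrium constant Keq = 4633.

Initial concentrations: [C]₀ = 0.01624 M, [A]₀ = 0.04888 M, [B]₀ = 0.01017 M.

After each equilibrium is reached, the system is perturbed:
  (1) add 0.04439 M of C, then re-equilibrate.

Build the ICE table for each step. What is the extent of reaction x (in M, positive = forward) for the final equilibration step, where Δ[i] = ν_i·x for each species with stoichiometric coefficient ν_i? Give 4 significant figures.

x = 0.01988 M

Q₀ = 8.023 vs Keq = 4633 ⇒ Q<K, forward
Step 1:
                   C          A          B
  init       0.01624    0.04888    0.01017
  Δ         -0.01447  -0.007233    0.01447
  eq        0.001774    0.04165    0.02464
  solve Keq expr → x = 0.007233; check Q = 4633
Then add 0.04439 M of C.
Step 2:
                   C          A          B
  init       0.04616    0.04165    0.02464
  Δ         -0.03975   -0.01988    0.03975
  eq        0.006411    0.02177    0.06439
  solve Keq expr → x = 0.01988; check Q = 4633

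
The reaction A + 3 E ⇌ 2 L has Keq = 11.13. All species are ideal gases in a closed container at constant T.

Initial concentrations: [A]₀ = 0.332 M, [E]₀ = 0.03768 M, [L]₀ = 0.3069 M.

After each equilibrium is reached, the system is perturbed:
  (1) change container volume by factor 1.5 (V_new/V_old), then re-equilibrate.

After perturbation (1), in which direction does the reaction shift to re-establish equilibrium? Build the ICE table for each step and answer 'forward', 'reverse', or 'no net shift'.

Direction: reverse

Q₀ = 5303 vs Keq = 11.13 ⇒ Q>K, reverse
Step 1:
                   A          E          L
  I            0.332    0.03768     0.3069
  C          0.05616     0.1685    -0.1123
  E           0.3882     0.2062     0.1946
  solve Keq expr → x = -0.05616; check Q = 11.13
Then change container volume by factor 1.5 (V_new/V_old).
Step 2:
                   A          E          L
  I           0.2588     0.1374     0.1297
  C         0.008363    0.02509   -0.01673
  E           0.2671     0.1625      0.113
  solve Keq expr → x = -0.008363; check Q = 11.13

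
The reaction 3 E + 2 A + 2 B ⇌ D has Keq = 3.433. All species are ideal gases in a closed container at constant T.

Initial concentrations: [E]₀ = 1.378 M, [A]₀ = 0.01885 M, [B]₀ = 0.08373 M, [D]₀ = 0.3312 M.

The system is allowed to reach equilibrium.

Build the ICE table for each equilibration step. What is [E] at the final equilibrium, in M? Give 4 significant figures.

[E]_eq = 1.78 M

Q₀ = 5.0811e+04 vs Keq = 3.433 ⇒ Q>K, reverse
Step 1:
                    E           A           B           D
  init          1.378     0.01885     0.08373      0.3312
  Δ             0.402       0.268       0.268      -0.134
  eq             1.78      0.2869      0.3518      0.1972
  solve Keq expr → x = -0.134; check Q = 3.433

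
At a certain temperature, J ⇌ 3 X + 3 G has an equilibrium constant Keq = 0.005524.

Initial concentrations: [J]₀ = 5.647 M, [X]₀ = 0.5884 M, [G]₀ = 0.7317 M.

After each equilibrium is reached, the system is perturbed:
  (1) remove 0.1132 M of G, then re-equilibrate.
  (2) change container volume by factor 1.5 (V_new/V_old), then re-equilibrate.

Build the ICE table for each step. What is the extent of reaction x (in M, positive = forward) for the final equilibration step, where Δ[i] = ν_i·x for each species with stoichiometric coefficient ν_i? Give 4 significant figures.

x = 0.04974 M

Q₀ = 0.01413 vs Keq = 0.005524 ⇒ Q>K, reverse
Step 1:
                   J          X          G
  init         5.647     0.5884     0.7317
  Δ          0.03131   -0.09392   -0.09392
  eq           5.678     0.4945     0.6378
  solve Keq expr → x = -0.03131; check Q = 0.005524
Then remove 0.1132 M of G.
Step 2:
                   J          X          G
  init         5.678     0.4945     0.5246
  Δ         -0.01732    0.05196    0.05196
  eq           5.661     0.5464     0.5765
  solve Keq expr → x = 0.01732; check Q = 0.005524
Then change container volume by factor 1.5 (V_new/V_old).
Step 3:
                   J          X          G
  init         3.774     0.3643     0.3844
  Δ         -0.04974     0.1492     0.1492
  eq           3.724     0.5135     0.5336
  solve Keq expr → x = 0.04974; check Q = 0.005524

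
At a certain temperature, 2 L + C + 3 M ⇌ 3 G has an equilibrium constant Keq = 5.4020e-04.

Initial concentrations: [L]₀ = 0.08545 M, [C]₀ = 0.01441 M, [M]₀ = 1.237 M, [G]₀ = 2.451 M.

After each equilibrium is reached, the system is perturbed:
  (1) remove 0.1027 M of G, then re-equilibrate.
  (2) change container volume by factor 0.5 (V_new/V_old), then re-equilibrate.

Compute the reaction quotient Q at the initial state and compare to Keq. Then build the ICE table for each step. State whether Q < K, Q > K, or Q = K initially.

Q₀ = 7.3932e+04; Q > K (proceeds reverse)

Q₀ = 7.3932e+04 vs Keq = 5.4020e-04 ⇒ Q>K, reverse
Step 1:
                   L          C          M          G
  Initial    0.08545    0.01441      1.237      2.451
  Change       1.419     0.7093      2.128     -2.128
  Equil        1.504     0.7237      3.365      0.323
  solve Keq expr → x = -0.7093; check Q = 5.4020e-04
Then remove 0.1027 M of G.
Step 2:
                   L          C          M          G
  Initial      1.504     0.7237      3.365     0.2203
  Change    -0.05533   -0.02766   -0.08299    0.08299
  Equil        1.449     0.6961      3.282     0.3033
  solve Keq expr → x = 0.02766; check Q = 5.4020e-04
Then change container volume by factor 0.5 (V_new/V_old).
Step 3:
                   L          C          M          G
  Initial      2.898      1.392      6.564     0.6066
  Change      -0.279    -0.1395    -0.4184     0.4184
  Equil        2.619      1.253      6.146      1.025
  solve Keq expr → x = 0.1395; check Q = 5.4020e-04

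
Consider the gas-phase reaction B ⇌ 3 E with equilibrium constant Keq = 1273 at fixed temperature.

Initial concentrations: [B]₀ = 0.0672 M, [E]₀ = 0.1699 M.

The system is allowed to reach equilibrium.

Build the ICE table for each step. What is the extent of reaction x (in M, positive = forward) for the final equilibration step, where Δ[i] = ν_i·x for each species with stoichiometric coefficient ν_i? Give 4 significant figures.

x = 0.06716 M

Q₀ = 0.07298 vs Keq = 1273 ⇒ Q<K, forward
Step 1:
                    B           E
  I            0.0672      0.1699
  C          -0.06716      0.2015
  E        4.0237e-05      0.3714
  solve Keq expr → x = 0.06716; check Q = 1273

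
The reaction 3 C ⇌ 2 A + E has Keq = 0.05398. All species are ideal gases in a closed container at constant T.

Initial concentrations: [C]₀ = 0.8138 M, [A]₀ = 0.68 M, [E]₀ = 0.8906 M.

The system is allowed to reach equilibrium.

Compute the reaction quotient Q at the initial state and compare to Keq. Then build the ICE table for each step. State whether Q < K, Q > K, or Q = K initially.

Q₀ = 0.7641 vs Keq = 0.05398 ⇒ Q>K, reverse
Step 1:
                    C           A           E
  init         0.8138        0.68      0.8906
  Δ             0.447      -0.298      -0.149
  eq            1.261       0.382      0.7416
  solve Keq expr → x = -0.149; check Q = 0.05398

Q₀ = 0.7641; Q > K (proceeds reverse)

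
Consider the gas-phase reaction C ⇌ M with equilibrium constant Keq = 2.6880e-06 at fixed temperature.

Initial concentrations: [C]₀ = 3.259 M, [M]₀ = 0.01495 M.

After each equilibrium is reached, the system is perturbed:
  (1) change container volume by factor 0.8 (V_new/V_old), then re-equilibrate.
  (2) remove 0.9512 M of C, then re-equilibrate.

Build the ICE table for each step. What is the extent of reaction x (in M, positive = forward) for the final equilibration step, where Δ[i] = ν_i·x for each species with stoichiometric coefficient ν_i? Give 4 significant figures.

x = -2.5568e-06 M

Q₀ = 0.004587 vs Keq = 2.6880e-06 ⇒ Q>K, reverse
Step 1:
                  C         M
  I           3.259   0.01495
  C         0.01494  -0.01494
  E           3.274 8.8004e-06
  solve Keq expr → x = -0.01494; check Q = 2.6880e-06
Then change container volume by factor 0.8 (V_new/V_old).
Step 2:
                  C         M
  I           4.092 1.1000e-05
  C               0         0
  E           4.092 1.1000e-05
  solve Keq expr → x = 0; check Q = 2.6880e-06
Then remove 0.9512 M of C.
Step 3:
                  C         M
  I           3.141 1.1000e-05
  C       2.5568e-06 -2.5568e-06
  E           3.141 8.4436e-06
  solve Keq expr → x = -2.5568e-06; check Q = 2.6880e-06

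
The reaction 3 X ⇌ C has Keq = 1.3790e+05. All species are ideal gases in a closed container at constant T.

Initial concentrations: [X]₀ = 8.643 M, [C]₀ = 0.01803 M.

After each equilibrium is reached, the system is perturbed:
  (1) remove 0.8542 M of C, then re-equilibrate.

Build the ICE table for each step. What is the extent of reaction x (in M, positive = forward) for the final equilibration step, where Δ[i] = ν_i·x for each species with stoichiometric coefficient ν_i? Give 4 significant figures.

x = 0.001012 M

Q₀ = 2.7926e-05 vs Keq = 1.3790e+05 ⇒ Q<K, forward
Step 1:
                  X         C
  Initial     8.643   0.01803
  Change     -8.615     2.872
  Equil     0.02757      2.89
  solve Keq expr → x = 2.872; check Q = 1.3790e+05
Then remove 0.8542 M of C.
Step 2:
                  X         C
  Initial   0.02757     2.036
  Change  -0.003035  0.001012
  Equil     0.02453     2.037
  solve Keq expr → x = 0.001012; check Q = 1.3790e+05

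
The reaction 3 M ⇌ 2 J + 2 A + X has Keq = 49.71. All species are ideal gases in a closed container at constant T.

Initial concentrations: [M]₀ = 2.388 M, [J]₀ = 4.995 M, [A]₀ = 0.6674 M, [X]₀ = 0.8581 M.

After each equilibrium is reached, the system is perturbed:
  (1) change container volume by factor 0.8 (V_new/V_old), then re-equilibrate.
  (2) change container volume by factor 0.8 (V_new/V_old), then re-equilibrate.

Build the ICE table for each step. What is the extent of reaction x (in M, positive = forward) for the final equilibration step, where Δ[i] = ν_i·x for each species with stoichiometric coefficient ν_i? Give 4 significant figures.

x = -0.0632 M

Q₀ = 0.7003 vs Keq = 49.71 ⇒ Q<K, forward
Step 1:
                  M         J         A         X
  Initial     2.388     4.995    0.6674    0.8581
  Change     -1.178    0.7851    0.7851    0.3925
  Equil        1.21      5.78     1.452     1.251
  solve Keq expr → x = 0.3925; check Q = 49.71
Then change container volume by factor 0.8 (V_new/V_old).
Step 2:
                  M         J         A         X
  Initial     1.513     7.225     1.816     1.563
  Change     0.1463  -0.09755  -0.09755  -0.04877
  Equil       1.659     7.128     1.718     1.515
  solve Keq expr → x = -0.04877; check Q = 49.71
Then change container volume by factor 0.8 (V_new/V_old).
Step 3:
                  M         J         A         X
  Initial     2.074     8.909     2.148     1.893
  Change     0.1896   -0.1264   -0.1264   -0.0632
  Equil       2.264     8.783     2.021      1.83
  solve Keq expr → x = -0.0632; check Q = 49.71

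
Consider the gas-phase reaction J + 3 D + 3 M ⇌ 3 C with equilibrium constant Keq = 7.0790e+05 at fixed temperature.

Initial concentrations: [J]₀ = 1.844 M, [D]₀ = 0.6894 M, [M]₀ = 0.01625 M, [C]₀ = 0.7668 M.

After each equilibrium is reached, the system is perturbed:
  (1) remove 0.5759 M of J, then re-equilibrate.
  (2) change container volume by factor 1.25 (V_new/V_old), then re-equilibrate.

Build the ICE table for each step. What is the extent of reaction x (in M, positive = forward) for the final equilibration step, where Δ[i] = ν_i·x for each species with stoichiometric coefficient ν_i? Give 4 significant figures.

Q₀ = 1.7390e+05 vs Keq = 7.0790e+05 ⇒ Q<K, forward
Step 1:
                  J         D         M         C
  Initial     1.844    0.6894   0.01625    0.7668
  Change  -0.001967 -0.005902 -0.005902  0.005902
  Equil       1.842    0.6835   0.01035    0.7727
  solve Keq expr → x = 0.001967; check Q = 7.0790e+05
Then remove 0.5759 M of J.
Step 2:
                  J         D         M         C
  Initial     1.266    0.6835   0.01035    0.7727
  Change  4.4435e-04  0.001333  0.001333 -0.001333
  Equil       1.267    0.6848   0.01168    0.7714
  solve Keq expr → x = -4.4435e-04; check Q = 7.0790e+05
Then change container volume by factor 1.25 (V_new/V_old).
Step 3:
                  J         D         M         C
  Initial     1.013    0.5479  0.009345    0.6171
  Change   0.001033    0.0031    0.0031   -0.0031
  Equil       1.014     0.551   0.01245     0.614
  solve Keq expr → x = -0.001033; check Q = 7.0790e+05

x = -0.001033 M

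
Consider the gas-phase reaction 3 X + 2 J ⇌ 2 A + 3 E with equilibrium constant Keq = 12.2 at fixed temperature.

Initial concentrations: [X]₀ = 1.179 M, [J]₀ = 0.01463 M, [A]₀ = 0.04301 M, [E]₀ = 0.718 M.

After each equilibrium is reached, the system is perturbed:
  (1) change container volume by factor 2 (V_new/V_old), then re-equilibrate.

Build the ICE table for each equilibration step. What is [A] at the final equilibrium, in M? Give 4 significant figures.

[A]_eq = 0.02525 M

Q₀ = 1.952 vs Keq = 12.2 ⇒ Q<K, forward
Step 1:
                    X           J           A           E
  I             1.179     0.01463     0.04301       0.718
  C          -0.01124   -0.007494    0.007494     0.01124
  E             1.168    0.007136      0.0505      0.7292
  solve Keq expr → x = 0.003747; check Q = 12.2
Then change container volume by factor 2 (V_new/V_old).
Step 2:
                    X           J           A           E
  I            0.5839    0.003568     0.02525      0.3646
  C                 0           0           0           0
  E            0.5839    0.003568     0.02525      0.3646
  solve Keq expr → x = 0; check Q = 12.2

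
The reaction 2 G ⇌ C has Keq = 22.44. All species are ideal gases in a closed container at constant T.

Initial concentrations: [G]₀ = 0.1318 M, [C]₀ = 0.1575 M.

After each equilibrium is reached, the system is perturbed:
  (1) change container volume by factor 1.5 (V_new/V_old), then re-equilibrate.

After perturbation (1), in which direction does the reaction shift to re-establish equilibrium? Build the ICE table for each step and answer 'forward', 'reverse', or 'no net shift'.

Q₀ = 9.067 vs Keq = 22.44 ⇒ Q<K, forward
Step 1:
                    G           C
  init         0.1318      0.1575
  Δ          -0.04254     0.02127
  eq          0.08926      0.1788
  solve Keq expr → x = 0.02127; check Q = 22.44
Then change container volume by factor 1.5 (V_new/V_old).
Step 2:
                    G           C
  init         0.0595      0.1192
  Δ           0.01158    -0.00579
  eq          0.07108      0.1134
  solve Keq expr → x = -0.00579; check Q = 22.44

Direction: reverse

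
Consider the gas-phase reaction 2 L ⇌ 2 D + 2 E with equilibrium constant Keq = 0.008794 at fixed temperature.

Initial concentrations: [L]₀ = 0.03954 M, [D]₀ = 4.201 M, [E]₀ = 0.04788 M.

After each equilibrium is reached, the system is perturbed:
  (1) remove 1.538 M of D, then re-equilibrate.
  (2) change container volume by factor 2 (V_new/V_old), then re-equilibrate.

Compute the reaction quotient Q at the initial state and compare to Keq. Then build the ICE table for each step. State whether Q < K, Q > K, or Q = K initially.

Q₀ = 25.88 vs Keq = 0.008794 ⇒ Q>K, reverse
Step 1:
                    L           D           E
  Initial     0.03954       4.201     0.04788
  Change      0.04595    -0.04595    -0.04595
  Equil       0.08549       4.155    0.001929
  solve Keq expr → x = -0.02298; check Q = 0.008794
Then remove 1.538 M of D.
Step 2:
                    L           D           E
  Initial     0.08549       2.617    0.001929
  Change    -0.001093    0.001093    0.001093
  Equil        0.0844       2.618    0.003023
  solve Keq expr → x = 5.4673e-04; check Q = 0.008794
Then change container volume by factor 2 (V_new/V_old).
Step 3:
                    L           D           E
  Initial      0.0422       1.309    0.001511
  Change    -0.001407    0.001407    0.001407
  Equil       0.04079        1.31    0.002919
  solve Keq expr → x = 7.0375e-04; check Q = 0.008794

Q₀ = 25.88; Q > K (proceeds reverse)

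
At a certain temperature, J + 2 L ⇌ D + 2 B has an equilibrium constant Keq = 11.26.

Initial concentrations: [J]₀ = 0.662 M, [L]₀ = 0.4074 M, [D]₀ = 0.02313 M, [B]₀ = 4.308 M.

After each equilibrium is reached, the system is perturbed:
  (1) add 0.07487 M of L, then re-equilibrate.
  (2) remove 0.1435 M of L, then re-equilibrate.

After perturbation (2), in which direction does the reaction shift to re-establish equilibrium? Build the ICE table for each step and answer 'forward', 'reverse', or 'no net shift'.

Q₀ = 3.907 vs Keq = 11.26 ⇒ Q<K, forward
Step 1:
                   J          L          D          B
  init         0.662     0.4074    0.02313      4.308
  Δ         -0.02507   -0.05013    0.02507    0.05013
  eq          0.6369     0.3573     0.0482      4.358
  solve Keq expr → x = 0.02507; check Q = 11.26
Then add 0.07487 M of L.
Step 2:
                   J          L          D          B
  init        0.6369     0.4321     0.0482      4.358
  Δ         -0.01248   -0.02496    0.01248    0.02496
  eq          0.6245     0.4072    0.06068      4.383
  solve Keq expr → x = 0.01248; check Q = 11.26
Then remove 0.1435 M of L.
Step 3:
                   J          L          D          B
  init        0.6245     0.2637    0.06068      4.383
  Δ          0.02333    0.04665   -0.02333   -0.04665
  eq          0.6478     0.3103    0.03735      4.336
  solve Keq expr → x = -0.02333; check Q = 11.26

Direction: reverse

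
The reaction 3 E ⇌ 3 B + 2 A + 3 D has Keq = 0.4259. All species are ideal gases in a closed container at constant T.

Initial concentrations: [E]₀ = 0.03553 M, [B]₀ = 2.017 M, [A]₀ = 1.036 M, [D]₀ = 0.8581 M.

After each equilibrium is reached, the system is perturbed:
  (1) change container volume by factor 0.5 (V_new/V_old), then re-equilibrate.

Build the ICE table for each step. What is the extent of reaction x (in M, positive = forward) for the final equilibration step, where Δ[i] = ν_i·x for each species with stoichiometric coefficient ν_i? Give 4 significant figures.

Q₀ = 1.2407e+05 vs Keq = 0.4259 ⇒ Q>K, reverse
Step 1:
                   E          B          A          D
  I          0.03553      2.017      1.036     0.8581
  C           0.5106    -0.5106    -0.3404    -0.5106
  E           0.5462      1.506     0.6956     0.3475
  solve Keq expr → x = -0.1702; check Q = 0.4259
Then change container volume by factor 0.5 (V_new/V_old).
Step 2:
                   E          B          A          D
  I            1.092      3.013      1.391     0.6949
  C           0.3339    -0.3339    -0.2226    -0.3339
  E            1.426      2.679      1.169     0.3611
  solve Keq expr → x = -0.1113; check Q = 0.4259

x = -0.1113 M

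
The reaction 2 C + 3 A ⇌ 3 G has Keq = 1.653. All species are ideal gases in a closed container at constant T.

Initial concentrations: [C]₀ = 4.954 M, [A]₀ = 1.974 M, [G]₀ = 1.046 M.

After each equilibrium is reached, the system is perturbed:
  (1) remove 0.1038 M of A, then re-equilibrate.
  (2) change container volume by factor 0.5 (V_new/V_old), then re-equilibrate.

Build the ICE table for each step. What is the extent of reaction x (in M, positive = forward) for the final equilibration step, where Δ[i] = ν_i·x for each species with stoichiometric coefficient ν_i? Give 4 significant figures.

x = 0.1404 M

Q₀ = 0.006062 vs Keq = 1.653 ⇒ Q<K, forward
Step 1:
                    C           A           G
  I             4.954       1.974       1.046
  C           -0.8184      -1.228       1.228
  E             4.136      0.7464       2.274
  solve Keq expr → x = 0.4092; check Q = 1.653
Then remove 0.1038 M of A.
Step 2:
                    C           A           G
  I             4.136      0.6426       2.274
  C           0.04925     0.07387    -0.07387
  E             4.185      0.7164         2.2
  solve Keq expr → x = -0.02462; check Q = 1.653
Then change container volume by factor 0.5 (V_new/V_old).
Step 3:
                    C           A           G
  I              8.37       1.433         4.4
  C           -0.2807     -0.4211      0.4211
  E             8.089       1.012       4.821
  solve Keq expr → x = 0.1404; check Q = 1.653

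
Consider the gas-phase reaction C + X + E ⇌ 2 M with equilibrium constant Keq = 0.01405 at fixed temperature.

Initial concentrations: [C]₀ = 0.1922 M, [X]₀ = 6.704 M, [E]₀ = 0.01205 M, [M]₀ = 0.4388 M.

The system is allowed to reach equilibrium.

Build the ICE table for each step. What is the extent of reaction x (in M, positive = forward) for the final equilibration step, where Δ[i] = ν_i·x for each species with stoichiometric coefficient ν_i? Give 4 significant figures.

Q₀ = 12.4 vs Keq = 0.01405 ⇒ Q>K, reverse
Step 1:
                  C         X         E         M
  init       0.1922     6.704   0.01205    0.4388
  Δ          0.1781    0.1781    0.1781   -0.3563
  eq         0.3703     6.882    0.1902   0.08253
  solve Keq expr → x = -0.1781; check Q = 0.01405

x = -0.1781 M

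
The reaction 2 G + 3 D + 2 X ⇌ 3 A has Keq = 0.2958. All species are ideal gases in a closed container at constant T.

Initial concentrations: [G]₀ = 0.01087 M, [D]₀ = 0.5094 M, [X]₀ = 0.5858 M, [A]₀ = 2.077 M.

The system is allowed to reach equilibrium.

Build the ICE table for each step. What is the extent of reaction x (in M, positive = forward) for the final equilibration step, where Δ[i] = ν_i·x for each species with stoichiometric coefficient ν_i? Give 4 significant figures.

x = -0.3562 M

Q₀ = 1.6718e+06 vs Keq = 0.2958 ⇒ Q>K, reverse
Step 1:
                    G           D           X           A
  Initial     0.01087      0.5094      0.5858       2.077
  Change       0.7125       1.069      0.7125      -1.069
  Equil        0.7233       1.578       1.298       1.008
  solve Keq expr → x = -0.3562; check Q = 0.2958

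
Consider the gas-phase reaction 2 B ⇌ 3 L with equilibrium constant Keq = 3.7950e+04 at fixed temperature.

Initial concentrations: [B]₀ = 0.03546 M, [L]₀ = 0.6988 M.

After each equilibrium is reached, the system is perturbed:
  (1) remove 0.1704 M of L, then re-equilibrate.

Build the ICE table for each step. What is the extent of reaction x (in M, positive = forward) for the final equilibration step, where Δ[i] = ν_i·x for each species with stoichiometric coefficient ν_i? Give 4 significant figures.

x = 5.2869e-04 M

Q₀ = 271.4 vs Keq = 3.7950e+04 ⇒ Q<K, forward
Step 1:
                   B          L
  init       0.03546     0.6988
  Δ         -0.03215    0.04822
  eq        0.003314      0.747
  solve Keq expr → x = 0.01607; check Q = 3.7950e+04
Then remove 0.1704 M of L.
Step 2:
                   B          L
  init      0.003314     0.5766
  Δ        -0.001057   0.001586
  eq        0.002257     0.5782
  solve Keq expr → x = 5.2869e-04; check Q = 3.7950e+04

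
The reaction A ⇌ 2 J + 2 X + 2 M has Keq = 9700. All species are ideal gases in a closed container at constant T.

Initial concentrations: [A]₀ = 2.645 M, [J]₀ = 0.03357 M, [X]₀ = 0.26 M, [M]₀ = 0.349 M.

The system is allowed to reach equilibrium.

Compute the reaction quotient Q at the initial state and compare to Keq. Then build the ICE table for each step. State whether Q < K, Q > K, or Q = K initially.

Q₀ = 3.5081e-06; Q < K (proceeds forward)

Q₀ = 3.5081e-06 vs Keq = 9700 ⇒ Q<K, forward
Step 1:
                    A           J           X           M
  Initial       2.645     0.03357        0.26       0.349
  Change       -2.026       4.051       4.051       4.051
  Equil        0.6193       4.085       4.311         4.4
  solve Keq expr → x = 2.026; check Q = 9700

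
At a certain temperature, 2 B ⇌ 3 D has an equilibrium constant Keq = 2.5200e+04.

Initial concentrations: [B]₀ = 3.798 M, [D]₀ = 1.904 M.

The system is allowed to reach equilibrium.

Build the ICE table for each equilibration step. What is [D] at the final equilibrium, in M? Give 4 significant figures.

Q₀ = 0.4785 vs Keq = 2.5200e+04 ⇒ Q<K, forward
Step 1:
                   B          D
  init         3.798      1.904
  Δ           -3.671      5.506
  eq          0.1271       7.41
  solve Keq expr → x = 1.835; check Q = 2.5200e+04

[D]_eq = 7.41 M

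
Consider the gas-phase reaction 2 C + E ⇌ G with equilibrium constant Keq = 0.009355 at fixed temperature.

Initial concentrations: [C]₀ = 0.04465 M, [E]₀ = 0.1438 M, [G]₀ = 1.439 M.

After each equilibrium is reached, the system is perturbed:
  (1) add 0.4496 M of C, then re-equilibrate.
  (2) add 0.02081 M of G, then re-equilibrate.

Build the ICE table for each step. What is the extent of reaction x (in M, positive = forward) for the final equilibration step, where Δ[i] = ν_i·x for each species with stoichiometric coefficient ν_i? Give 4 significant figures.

x = -0.01649 M

Q₀ = 5019 vs Keq = 0.009355 ⇒ Q>K, reverse
Step 1:
                   C          E          G
  init       0.04465     0.1438      1.439
  Δ            2.673      1.337     -1.337
  eq           2.718       1.48     0.1023
  solve Keq expr → x = -1.337; check Q = 0.009355
Then add 0.4496 M of C.
Step 2:
                   C          E          G
  init         3.168       1.48     0.1023
  Δ         -0.05797   -0.02899    0.02899
  eq            3.11      1.451     0.1313
  solve Keq expr → x = 0.02899; check Q = 0.009355
Then add 0.02081 M of G.
Step 3:
                   C          E          G
  init          3.11      1.451     0.1521
  Δ          0.03297    0.01649   -0.01649
  eq           3.143      1.468     0.1356
  solve Keq expr → x = -0.01649; check Q = 0.009355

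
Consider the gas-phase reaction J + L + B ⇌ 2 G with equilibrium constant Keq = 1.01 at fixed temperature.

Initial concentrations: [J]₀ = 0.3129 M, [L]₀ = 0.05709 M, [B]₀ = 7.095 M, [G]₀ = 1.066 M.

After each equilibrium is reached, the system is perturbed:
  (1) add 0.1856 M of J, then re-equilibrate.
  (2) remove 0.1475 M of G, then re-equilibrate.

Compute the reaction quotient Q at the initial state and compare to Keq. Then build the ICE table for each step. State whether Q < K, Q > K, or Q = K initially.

Q₀ = 8.966 vs Keq = 1.01 ⇒ Q>K, reverse
Step 1:
                  J         L         B         G
  init       0.3129   0.05709     7.095     1.066
  Δ          0.1357    0.1357    0.1357   -0.2713
  eq         0.4486    0.1928     7.231    0.7947
  solve Keq expr → x = -0.1357; check Q = 1.01
Then add 0.1856 M of J.
Step 2:
                  J         L         B         G
  init       0.6342    0.1928     7.231    0.7947
  Δ        -0.02832  -0.02832  -0.02832   0.05665
  eq         0.6058    0.1644     7.202    0.8513
  solve Keq expr → x = 0.02832; check Q = 1.01
Then remove 0.1475 M of G.
Step 3:
                  J         L         B         G
  init       0.6058    0.1644     7.202    0.7038
  Δ        -0.02728  -0.02728  -0.02728   0.05455
  eq         0.5786    0.1372     7.175    0.7584
  solve Keq expr → x = 0.02728; check Q = 1.01

Q₀ = 8.966; Q > K (proceeds reverse)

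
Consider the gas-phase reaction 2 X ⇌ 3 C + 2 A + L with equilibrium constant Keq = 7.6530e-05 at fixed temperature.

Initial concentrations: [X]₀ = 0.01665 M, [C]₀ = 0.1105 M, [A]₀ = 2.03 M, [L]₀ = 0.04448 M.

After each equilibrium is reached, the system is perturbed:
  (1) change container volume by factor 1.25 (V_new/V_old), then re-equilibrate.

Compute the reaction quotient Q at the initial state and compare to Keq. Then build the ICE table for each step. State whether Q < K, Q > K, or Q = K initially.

Q₀ = 0.8921 vs Keq = 7.6530e-05 ⇒ Q>K, reverse
Step 1:
                  X         C         A         L
  init      0.01665    0.1105      2.03   0.04448
  Δ         0.06026  -0.09039  -0.06026  -0.03013
  eq        0.07691   0.02011      1.97   0.01435
  solve Keq expr → x = -0.03013; check Q = 7.6530e-05
Then change container volume by factor 1.25 (V_new/V_old).
Step 2:
                  X         C         A         L
  init      0.06153   0.01609     1.576   0.01148
  Δ       -0.002749  0.004124  0.002749  0.001375
  eq        0.05878   0.02021     1.579   0.01285
  solve Keq expr → x = 0.001375; check Q = 7.6530e-05

Q₀ = 0.8921; Q > K (proceeds reverse)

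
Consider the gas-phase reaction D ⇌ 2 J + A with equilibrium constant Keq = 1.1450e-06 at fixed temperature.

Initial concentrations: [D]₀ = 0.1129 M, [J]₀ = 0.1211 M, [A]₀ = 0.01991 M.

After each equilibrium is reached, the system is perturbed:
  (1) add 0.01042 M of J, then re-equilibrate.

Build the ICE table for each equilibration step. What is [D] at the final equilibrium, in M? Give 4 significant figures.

Q₀ = 0.002586 vs Keq = 1.1450e-06 ⇒ Q>K, reverse
Step 1:
                  D         J         A
  Initial    0.1129    0.1211   0.01991
  Change    0.01989  -0.03977  -0.01989
  Equil      0.1328   0.08133 2.2988e-05
  solve Keq expr → x = -0.01989; check Q = 1.1450e-06
Then add 0.01042 M of J.
Step 2:
                  D         J         A
  Initial    0.1328   0.09175 2.2988e-05
  Change  4.9206e-06 -9.8413e-06 -4.9206e-06
  Equil      0.1328   0.09174 1.8067e-05
  solve Keq expr → x = -4.9206e-06; check Q = 1.1450e-06

[D]_eq = 0.1328 M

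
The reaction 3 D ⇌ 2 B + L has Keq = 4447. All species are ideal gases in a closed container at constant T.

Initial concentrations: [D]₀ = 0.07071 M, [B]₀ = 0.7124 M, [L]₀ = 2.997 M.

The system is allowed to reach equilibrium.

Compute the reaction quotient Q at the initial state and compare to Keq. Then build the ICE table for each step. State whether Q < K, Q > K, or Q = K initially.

Q₀ = 4302 vs Keq = 4447 ⇒ Q<K, forward
Step 1:
                    D           B           L
  init        0.07071      0.7124       2.997
  Δ       -7.4160e-04  4.9440e-04  2.4720e-04
  eq          0.06997      0.7129       2.997
  solve Keq expr → x = 2.4720e-04; check Q = 4447

Q₀ = 4302; Q < K (proceeds forward)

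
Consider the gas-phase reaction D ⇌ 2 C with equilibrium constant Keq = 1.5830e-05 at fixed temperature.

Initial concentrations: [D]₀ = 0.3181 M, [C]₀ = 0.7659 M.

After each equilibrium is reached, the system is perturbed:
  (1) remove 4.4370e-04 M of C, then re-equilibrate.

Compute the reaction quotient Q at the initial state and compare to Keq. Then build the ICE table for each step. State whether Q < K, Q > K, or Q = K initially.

Q₀ = 1.844 vs Keq = 1.5830e-05 ⇒ Q>K, reverse
Step 1:
                    D           C
  Initial      0.3181      0.7659
  Change       0.3813     -0.7626
  Equil        0.6994    0.003327
  solve Keq expr → x = -0.3813; check Q = 1.5830e-05
Then remove 4.4370e-04 M of C.
Step 2:
                    D           C
  Initial      0.6994    0.002884
  Change  -2.2159e-04  4.4317e-04
  Equil        0.6992    0.003327
  solve Keq expr → x = 2.2159e-04; check Q = 1.5830e-05

Q₀ = 1.844; Q > K (proceeds reverse)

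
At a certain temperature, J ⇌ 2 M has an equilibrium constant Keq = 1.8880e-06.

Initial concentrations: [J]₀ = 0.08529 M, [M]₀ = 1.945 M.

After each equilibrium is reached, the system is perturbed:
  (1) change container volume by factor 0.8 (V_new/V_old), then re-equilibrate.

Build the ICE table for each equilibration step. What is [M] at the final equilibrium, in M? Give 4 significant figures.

Q₀ = 44.35 vs Keq = 1.8880e-06 ⇒ Q>K, reverse
Step 1:
                  J         M
  I         0.08529     1.945
  C          0.9718    -1.944
  E           1.057  0.001413
  solve Keq expr → x = -0.9718; check Q = 1.8880e-06
Then change container volume by factor 0.8 (V_new/V_old).
Step 2:
                  J         M
  I           1.321  0.001766
  C       9.3188e-05 -1.8638e-04
  E           1.321   0.00158
  solve Keq expr → x = -9.3188e-05; check Q = 1.8880e-06

[M]_eq = 0.00158 M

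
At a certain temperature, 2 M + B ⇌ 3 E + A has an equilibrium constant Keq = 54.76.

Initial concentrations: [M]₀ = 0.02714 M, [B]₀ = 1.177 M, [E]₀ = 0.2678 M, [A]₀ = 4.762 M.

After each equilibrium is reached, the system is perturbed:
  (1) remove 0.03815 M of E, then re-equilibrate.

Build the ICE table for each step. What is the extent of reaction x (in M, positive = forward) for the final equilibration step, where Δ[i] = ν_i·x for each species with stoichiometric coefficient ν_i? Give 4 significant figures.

x = 0.002915 M

Q₀ = 105.5 vs Keq = 54.76 ⇒ Q>K, reverse
Step 1:
                  M         B         E         A
  Initial   0.02714     1.177    0.2678     4.762
  Change   0.007963  0.003982  -0.01195 -0.003982
  Equil      0.0351     1.181    0.2559     4.758
  solve Keq expr → x = -0.003982; check Q = 54.76
Then remove 0.03815 M of E.
Step 2:
                  M         B         E         A
  Initial    0.0351     1.181    0.2177     4.758
  Change  -0.005829 -0.002915  0.008744  0.002915
  Equil     0.02927     1.178    0.2264     4.761
  solve Keq expr → x = 0.002915; check Q = 54.76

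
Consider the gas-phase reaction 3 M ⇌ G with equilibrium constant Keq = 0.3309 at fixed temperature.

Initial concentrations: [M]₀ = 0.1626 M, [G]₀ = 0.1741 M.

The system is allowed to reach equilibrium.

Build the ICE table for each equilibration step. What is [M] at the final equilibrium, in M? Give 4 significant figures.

[M]_eq = 0.5339 M

Q₀ = 40.5 vs Keq = 0.3309 ⇒ Q>K, reverse
Step 1:
                    M           G
  init         0.1626      0.1741
  Δ            0.3713     -0.1238
  eq           0.5339     0.05035
  solve Keq expr → x = -0.1238; check Q = 0.3309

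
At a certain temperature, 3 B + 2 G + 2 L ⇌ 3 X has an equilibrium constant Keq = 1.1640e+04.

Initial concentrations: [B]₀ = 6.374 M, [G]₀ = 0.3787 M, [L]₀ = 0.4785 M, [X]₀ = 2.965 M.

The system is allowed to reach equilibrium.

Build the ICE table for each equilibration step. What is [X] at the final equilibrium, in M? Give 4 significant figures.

[X]_eq = 3.485 M

Q₀ = 3.065 vs Keq = 1.1640e+04 ⇒ Q<K, forward
Step 1:
                    B           G           L           X
  I             6.374      0.3787      0.4785       2.965
  C           -0.5197     -0.3465     -0.3465      0.5197
  E             5.854     0.03224       0.132       3.485
  solve Keq expr → x = 0.1732; check Q = 1.1640e+04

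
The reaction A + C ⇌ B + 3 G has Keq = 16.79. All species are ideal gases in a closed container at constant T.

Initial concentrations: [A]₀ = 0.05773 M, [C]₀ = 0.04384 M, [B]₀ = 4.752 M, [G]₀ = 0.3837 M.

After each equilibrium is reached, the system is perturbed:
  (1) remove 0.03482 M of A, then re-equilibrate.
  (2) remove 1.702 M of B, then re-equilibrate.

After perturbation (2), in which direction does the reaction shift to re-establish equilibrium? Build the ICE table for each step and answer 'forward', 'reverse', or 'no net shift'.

Q₀ = 106.1 vs Keq = 16.79 ⇒ Q>K, reverse
Step 1:
                   A          C          B          G
  init       0.05773    0.04384      4.752     0.3837
  Δ          0.03171    0.03171   -0.03171   -0.09512
  eq         0.08944    0.07555       4.72     0.2886
  solve Keq expr → x = -0.03171; check Q = 16.79
Then remove 0.03482 M of A.
Step 2:
                   A          C          B          G
  init       0.05462    0.07555       4.72     0.2886
  Δ         0.007898   0.007898  -0.007898   -0.02369
  eq         0.06251    0.08344      4.712     0.2649
  solve Keq expr → x = -0.007898; check Q = 16.79
Then remove 1.702 M of B.
Step 3:
                   A          C          B          G
  init       0.06251    0.08344       3.01     0.2649
  Δ        -0.007168  -0.007168   0.007168     0.0215
  eq         0.05535    0.07628      3.018     0.2864
  solve Keq expr → x = 0.007168; check Q = 16.79

Direction: forward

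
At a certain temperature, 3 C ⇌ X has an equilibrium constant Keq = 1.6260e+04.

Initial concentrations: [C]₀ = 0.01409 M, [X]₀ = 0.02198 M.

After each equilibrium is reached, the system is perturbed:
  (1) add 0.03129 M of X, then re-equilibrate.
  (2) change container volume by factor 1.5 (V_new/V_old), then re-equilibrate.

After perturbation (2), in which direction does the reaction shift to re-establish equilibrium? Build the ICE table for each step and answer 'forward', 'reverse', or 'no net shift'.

Direction: reverse

Q₀ = 7858 vs Keq = 1.6260e+04 ⇒ Q<K, forward
Step 1:
                    C           X
  Initial     0.01409     0.02198
  Change    -0.002875  9.5821e-04
  Equil       0.01122     0.02294
  solve Keq expr → x = 9.5821e-04; check Q = 1.6260e+04
Then add 0.03129 M of X.
Step 2:
                    C           X
  Initial     0.01122     0.05423
  Change     0.003614   -0.001205
  Equil       0.01483     0.05302
  solve Keq expr → x = -0.001205; check Q = 1.6260e+04
Then change container volume by factor 1.5 (V_new/V_old).
Step 3:
                    C           X
  Initial    0.009886     0.03535
  Change     0.002947 -9.8241e-04
  Equil       0.01283     0.03437
  solve Keq expr → x = -9.8241e-04; check Q = 1.6260e+04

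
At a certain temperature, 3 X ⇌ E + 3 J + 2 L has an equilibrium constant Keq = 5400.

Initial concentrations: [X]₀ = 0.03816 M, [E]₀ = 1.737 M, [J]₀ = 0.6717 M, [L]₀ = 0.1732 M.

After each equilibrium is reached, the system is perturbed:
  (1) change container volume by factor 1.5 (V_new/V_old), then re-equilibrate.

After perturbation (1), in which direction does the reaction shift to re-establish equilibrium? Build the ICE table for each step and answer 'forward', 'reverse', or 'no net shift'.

Q₀ = 284.2 vs Keq = 5400 ⇒ Q<K, forward
Step 1:
                    X           E           J           L
  Initial     0.03816       1.737      0.6717      0.1732
  Change     -0.02252    0.007505     0.02252     0.01501
  Equil       0.01564       1.745      0.6942      0.1882
  solve Keq expr → x = 0.007505; check Q = 5400
Then change container volume by factor 1.5 (V_new/V_old).
Step 2:
                    X           E           J           L
  Initial     0.01043       1.163      0.4628      0.1255
  Change    -0.003341    0.001114    0.003341    0.002228
  Equil      0.007088       1.164      0.4662      0.1277
  solve Keq expr → x = 0.001114; check Q = 5400

Direction: forward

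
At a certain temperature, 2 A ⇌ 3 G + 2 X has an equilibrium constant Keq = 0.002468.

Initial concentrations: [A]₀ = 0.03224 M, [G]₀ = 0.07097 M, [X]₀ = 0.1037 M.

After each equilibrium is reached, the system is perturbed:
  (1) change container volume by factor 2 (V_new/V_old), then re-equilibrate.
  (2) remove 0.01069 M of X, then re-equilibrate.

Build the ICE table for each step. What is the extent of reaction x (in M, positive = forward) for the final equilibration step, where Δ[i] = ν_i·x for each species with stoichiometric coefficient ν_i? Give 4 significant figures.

Q₀ = 0.003698 vs Keq = 0.002468 ⇒ Q>K, reverse
Step 1:
                    A           G           X
  Initial     0.03224     0.07097      0.1037
  Change     0.002801   -0.004201   -0.002801
  Equil       0.03504     0.06677      0.1009
  solve Keq expr → x = -0.0014; check Q = 0.002468
Then change container volume by factor 2 (V_new/V_old).
Step 2:
                    A           G           X
  Initial     0.01752     0.03338     0.05045
  Change    -0.006936      0.0104    0.006936
  Equil       0.01058     0.04379     0.05739
  solve Keq expr → x = 0.003468; check Q = 0.002468
Then remove 0.01069 M of X.
Step 3:
                    A           G           X
  Initial     0.01058     0.04379      0.0467
  Change      -0.0012      0.0018      0.0012
  Equil      0.009384     0.04559      0.0479
  solve Keq expr → x = 6.0003e-04; check Q = 0.002468

x = 6.0003e-04 M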